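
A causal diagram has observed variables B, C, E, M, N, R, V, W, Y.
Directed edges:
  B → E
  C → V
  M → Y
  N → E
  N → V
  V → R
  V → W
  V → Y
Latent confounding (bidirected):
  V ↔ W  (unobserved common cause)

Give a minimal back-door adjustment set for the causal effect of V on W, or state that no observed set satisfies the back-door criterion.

desc(V)\{V}={R,W,Y}; candidates ⊆ {B,C,E,M,N}.
V↔W: latent back-door arc(s) into V.
size 0: {}; under {} V still reaches {C,E,N,W} ∋ W.
size 1: {B}, {C}, {E} …(+2); under {B} V still reaches {C,E,N,W} ∋ W.
size 2: {B,C}, {B,E}, {B,M} …(+7); under {B,C} V still reaches {E,N,W} ∋ W.
V↔W cannot be blocked by any observed set — no back-door set.

V→W: no observed back-door set.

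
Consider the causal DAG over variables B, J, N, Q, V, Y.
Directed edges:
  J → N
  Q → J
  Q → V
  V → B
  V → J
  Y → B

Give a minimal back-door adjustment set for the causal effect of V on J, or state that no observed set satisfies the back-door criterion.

desc(V)\{V}={B,J,N}; candidates ⊆ {Q,Y}.
size 0: {}; under {} V still reaches {J,N,Q} ∋ J.
{Q}: V⊥J given {Q} in G with V→· removed — back-door holds.

V→J: minimal back-door set {Q}.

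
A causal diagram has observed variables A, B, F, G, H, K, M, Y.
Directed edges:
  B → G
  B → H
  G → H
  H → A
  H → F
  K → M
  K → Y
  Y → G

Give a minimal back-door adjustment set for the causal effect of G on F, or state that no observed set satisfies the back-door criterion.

desc(G)\{G}={A,F,H}; candidates ⊆ {B,K,M,Y}.
size 0: {}; under {} G still reaches {A,B,F,H,K,M,Y} ∋ F.
{B}: G⊥F given {B} in G with G→· removed — back-door holds.

G→F: minimal back-door set {B}.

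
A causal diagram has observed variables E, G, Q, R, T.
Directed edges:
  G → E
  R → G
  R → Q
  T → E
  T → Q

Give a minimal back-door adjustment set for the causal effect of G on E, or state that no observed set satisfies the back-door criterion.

desc(G)\{G}={E}; candidates ⊆ {Q,R,T}.
∅: G⊥E given ∅ in G with G→· removed — back-door holds.

G→E: minimal back-door set ∅.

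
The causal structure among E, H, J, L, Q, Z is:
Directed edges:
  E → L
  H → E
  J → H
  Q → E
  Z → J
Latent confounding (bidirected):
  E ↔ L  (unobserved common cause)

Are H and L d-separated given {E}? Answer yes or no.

No — H and L are d-connected given {E}.

Bayes-Ball from H | {E} reaches {J,L,Q,Z}.
L ∈ reach(H|{E}) ⇒ H ⊥̸ L | {E}.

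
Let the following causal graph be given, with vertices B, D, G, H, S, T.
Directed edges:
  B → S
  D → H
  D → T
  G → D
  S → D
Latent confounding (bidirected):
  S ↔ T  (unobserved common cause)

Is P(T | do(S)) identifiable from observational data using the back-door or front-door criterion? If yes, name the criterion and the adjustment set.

desc(S)\{S}={D,H,T}; candidates ⊆ {B,G}.
S↔T: latent back-door arc(s) into S.
size 0: {}; under {} S still reaches {B,T} ∋ T.
size 1: {B}, {G}; under {B} S still reaches {T} ∋ T.
size 2: {B,G}; under {B,G} S still reaches {T} ∋ T.
S↔T cannot be blocked by any observed set — no back-door set.
{D}: (i) intercepts every directed S→T path; (ii) no back-door S→{D}; (iii) {S} blocks every back-door {D}→T. Front-door holds.
P(T|do(S)) = Σ_{D} P(D|S) Σ_{S'} P(T|D,S')P(S').

P(T|do(S)): frontdoor, adjust for {D}.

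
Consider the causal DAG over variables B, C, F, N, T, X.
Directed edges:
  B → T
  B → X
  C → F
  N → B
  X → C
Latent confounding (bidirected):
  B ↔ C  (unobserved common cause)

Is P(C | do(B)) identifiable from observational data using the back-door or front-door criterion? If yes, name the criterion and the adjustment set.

desc(B)\{B}={C,F,T,X}; candidates ⊆ {N}.
B↔C: latent back-door arc(s) into B.
size 0: {}; under {} B still reaches {C,F,N} ∋ C.
size 1: {N}; under {N} B still reaches {C,F} ∋ C.
B↔C cannot be blocked by any observed set — no back-door set.
{X}: (i) intercepts every directed B→C path; (ii) no back-door B→{X}; (iii) {B} blocks every back-door {X}→C. Front-door holds.
P(C|do(B)) = Σ_{X} P(X|B) Σ_{B'} P(C|X,B')P(B').

P(C|do(B)): frontdoor, adjust for {X}.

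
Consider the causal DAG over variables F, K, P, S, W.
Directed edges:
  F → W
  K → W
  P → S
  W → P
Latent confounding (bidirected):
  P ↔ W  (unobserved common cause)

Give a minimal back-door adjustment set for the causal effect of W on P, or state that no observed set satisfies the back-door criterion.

desc(W)\{W}={P,S}; candidates ⊆ {F,K}.
W↔P: latent back-door arc(s) into W.
size 0: {}; under {} W still reaches {F,K,P,S} ∋ P.
size 1: {F}, {K}; under {F} W still reaches {K,P,S} ∋ P.
size 2: {F,K}; under {F,K} W still reaches {P,S} ∋ P.
W↔P cannot be blocked by any observed set — no back-door set.

W→P: no observed back-door set.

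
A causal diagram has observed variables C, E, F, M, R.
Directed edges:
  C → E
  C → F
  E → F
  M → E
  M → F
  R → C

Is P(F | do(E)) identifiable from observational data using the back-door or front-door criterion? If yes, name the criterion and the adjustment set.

desc(E)\{E}={F}; candidates ⊆ {C,M,R}.
size 0: {}; under {} E still reaches {C,F,M,R} ∋ F.
size 1: {C}, {M}, {R}; under {C} E still reaches {F,M} ∋ F.
{C,M}: E⊥F given {C,M} in G with E→· removed — back-door holds.
P(F|do(E)) = Σ_{C,M} P(F|E,C,M)·P(C,M).

P(F|do(E)): backdoor, adjust for {C, M}.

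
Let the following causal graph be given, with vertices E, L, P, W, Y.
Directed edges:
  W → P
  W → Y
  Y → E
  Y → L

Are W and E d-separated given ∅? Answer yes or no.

No — W and E are d-connected given ∅.

Bayes-Ball from W | ∅ reaches {E,L,P,Y}.
E ∈ reach(W|∅) ⇒ W ⊥̸ E | ∅.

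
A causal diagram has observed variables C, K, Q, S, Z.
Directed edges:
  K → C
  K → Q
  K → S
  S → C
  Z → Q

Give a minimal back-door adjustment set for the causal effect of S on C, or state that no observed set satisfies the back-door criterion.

S→C: minimal back-door set {K}.

desc(S)\{S}={C}; candidates ⊆ {K,Q,Z}.
size 0: {}; under {} S still reaches {C,K,Q} ∋ C.
{K}: S⊥C given {K} in G with S→· removed — back-door holds.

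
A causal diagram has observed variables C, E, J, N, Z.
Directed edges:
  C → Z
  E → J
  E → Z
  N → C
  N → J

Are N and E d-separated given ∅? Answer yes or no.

Bayes-Ball from N | ∅ reaches {C,J,Z}.
E ∉ reach(N|∅) ⇒ N ⊥ E | ∅.

Yes — N ⊥ E | ∅.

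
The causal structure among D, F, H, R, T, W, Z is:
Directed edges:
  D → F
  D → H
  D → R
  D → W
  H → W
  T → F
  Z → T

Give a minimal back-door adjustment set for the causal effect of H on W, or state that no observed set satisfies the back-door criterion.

desc(H)\{H}={W}; candidates ⊆ {D,F,R,T,Z}.
size 0: {}; under {} H still reaches {D,F,R,W} ∋ W.
{D}: H⊥W given {D} in G with H→· removed — back-door holds.

H→W: minimal back-door set {D}.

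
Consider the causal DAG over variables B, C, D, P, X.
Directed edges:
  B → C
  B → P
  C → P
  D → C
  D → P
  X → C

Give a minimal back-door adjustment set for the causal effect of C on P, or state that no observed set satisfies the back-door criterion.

C→P: minimal back-door set {B, D}.

desc(C)\{C}={P}; candidates ⊆ {B,D,X}.
size 0: {}; under {} C still reaches {B,D,P,X} ∋ P.
size 1: {B}, {D}, {X}; under {B} C still reaches {D,P,X} ∋ P.
{B,D}: C⊥P given {B,D} in G with C→· removed — back-door holds.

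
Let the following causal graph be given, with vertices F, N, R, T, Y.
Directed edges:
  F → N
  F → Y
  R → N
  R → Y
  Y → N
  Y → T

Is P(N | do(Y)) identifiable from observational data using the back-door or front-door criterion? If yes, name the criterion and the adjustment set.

P(N|do(Y)): backdoor, adjust for {F, R}.

desc(Y)\{Y}={N,T}; candidates ⊆ {F,R}.
size 0: {}; under {} Y still reaches {F,N,R} ∋ N.
size 1: {F}, {R}; under {F} Y still reaches {N,R} ∋ N.
{F,R}: Y⊥N given {F,R} in G with Y→· removed — back-door holds.
P(N|do(Y)) = Σ_{F,R} P(N|Y,F,R)·P(F,R).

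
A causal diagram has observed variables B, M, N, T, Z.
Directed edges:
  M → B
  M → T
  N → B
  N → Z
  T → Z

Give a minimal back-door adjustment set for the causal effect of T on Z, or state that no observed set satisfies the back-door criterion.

desc(T)\{T}={Z}; candidates ⊆ {B,M,N}.
∅: T⊥Z given ∅ in G with T→· removed — back-door holds.

T→Z: minimal back-door set ∅.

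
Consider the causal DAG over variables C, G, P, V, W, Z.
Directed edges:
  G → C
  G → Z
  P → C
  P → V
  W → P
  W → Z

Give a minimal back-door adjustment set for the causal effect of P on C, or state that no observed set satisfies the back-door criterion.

P→C: minimal back-door set ∅.

desc(P)\{P}={C,V}; candidates ⊆ {G,W,Z}.
∅: P⊥C given ∅ in G with P→· removed — back-door holds.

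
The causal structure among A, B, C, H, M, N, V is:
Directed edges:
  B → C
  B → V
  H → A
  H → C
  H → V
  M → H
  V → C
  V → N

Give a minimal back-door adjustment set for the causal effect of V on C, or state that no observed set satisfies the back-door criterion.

desc(V)\{V}={C,N}; candidates ⊆ {A,B,H,M}.
size 0: {}; under {} V still reaches {A,B,C,H,M} ∋ C.
size 1: {A}, {B}, {H} …(+1); under {A} V still reaches {B,C,H,M} ∋ C.
{B,H}: V⊥C given {B,H} in G with V→· removed — back-door holds.

V→C: minimal back-door set {B, H}.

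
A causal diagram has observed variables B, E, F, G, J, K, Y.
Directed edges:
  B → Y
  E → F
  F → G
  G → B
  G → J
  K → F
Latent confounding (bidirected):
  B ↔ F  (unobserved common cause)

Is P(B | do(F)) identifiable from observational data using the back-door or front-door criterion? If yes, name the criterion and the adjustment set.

desc(F)\{F}={B,G,J,Y}; candidates ⊆ {E,K}.
F↔B: latent back-door arc(s) into F.
size 0: {}; under {} F still reaches {B,E,K,Y} ∋ B.
size 1: {E}, {K}; under {E} F still reaches {B,K,Y} ∋ B.
size 2: {E,K}; under {E,K} F still reaches {B,Y} ∋ B.
F↔B cannot be blocked by any observed set — no back-door set.
{G}: (i) intercepts every directed F→B path; (ii) no back-door F→{G}; (iii) {F} blocks every back-door {G}→B. Front-door holds.
P(B|do(F)) = Σ_{G} P(G|F) Σ_{F'} P(B|G,F')P(F').

P(B|do(F)): frontdoor, adjust for {G}.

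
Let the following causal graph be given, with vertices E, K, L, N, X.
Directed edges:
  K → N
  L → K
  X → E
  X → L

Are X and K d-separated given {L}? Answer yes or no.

Bayes-Ball from X | {L} reaches {E}.
K ∉ reach(X|{L}) ⇒ X ⊥ K | {L}.

Yes — X ⊥ K | {L}.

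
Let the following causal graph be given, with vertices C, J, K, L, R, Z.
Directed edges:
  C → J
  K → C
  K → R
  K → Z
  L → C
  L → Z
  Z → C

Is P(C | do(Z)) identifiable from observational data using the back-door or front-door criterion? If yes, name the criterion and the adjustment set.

desc(Z)\{Z}={C,J}; candidates ⊆ {K,L,R}.
size 0: {}; under {} Z still reaches {C,J,K,L,R} ∋ C.
size 1: {K}, {L}, {R}; under {K} Z still reaches {C,J,L} ∋ C.
{K,L}: Z⊥C given {K,L} in G with Z→· removed — back-door holds.
P(C|do(Z)) = Σ_{K,L} P(C|Z,K,L)·P(K,L).

P(C|do(Z)): backdoor, adjust for {K, L}.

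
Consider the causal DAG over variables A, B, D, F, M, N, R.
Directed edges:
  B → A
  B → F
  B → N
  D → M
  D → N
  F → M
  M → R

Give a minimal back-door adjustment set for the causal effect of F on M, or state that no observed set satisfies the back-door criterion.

F→M: minimal back-door set ∅.

desc(F)\{F}={M,R}; candidates ⊆ {A,B,D,N}.
∅: F⊥M given ∅ in G with F→· removed — back-door holds.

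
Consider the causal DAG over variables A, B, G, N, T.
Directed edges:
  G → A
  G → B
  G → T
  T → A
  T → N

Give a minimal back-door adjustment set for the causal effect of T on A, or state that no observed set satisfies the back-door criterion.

desc(T)\{T}={A,N}; candidates ⊆ {B,G}.
size 0: {}; under {} T still reaches {A,B,G} ∋ A.
{G}: T⊥A given {G} in G with T→· removed — back-door holds.

T→A: minimal back-door set {G}.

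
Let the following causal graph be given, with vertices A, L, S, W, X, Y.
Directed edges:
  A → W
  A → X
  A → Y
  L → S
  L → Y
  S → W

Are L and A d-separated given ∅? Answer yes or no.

Bayes-Ball from L | ∅ reaches {S,W,Y}.
A ∉ reach(L|∅) ⇒ L ⊥ A | ∅.

Yes — L ⊥ A | ∅.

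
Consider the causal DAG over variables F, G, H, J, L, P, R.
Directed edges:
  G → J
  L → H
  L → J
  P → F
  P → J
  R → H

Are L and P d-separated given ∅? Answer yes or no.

Yes — L ⊥ P | ∅.

Bayes-Ball from L | ∅ reaches {H,J}.
P ∉ reach(L|∅) ⇒ L ⊥ P | ∅.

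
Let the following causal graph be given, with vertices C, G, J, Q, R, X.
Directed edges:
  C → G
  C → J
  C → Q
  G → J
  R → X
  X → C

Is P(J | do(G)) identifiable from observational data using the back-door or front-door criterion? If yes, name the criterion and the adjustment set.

desc(G)\{G}={J}; candidates ⊆ {C,Q,R,X}.
size 0: {}; under {} G still reaches {C,J,Q,R,X} ∋ J.
{C}: G⊥J given {C} in G with G→· removed — back-door holds.
P(J|do(G)) = Σ_{C} P(J|G,C)·P(C).

P(J|do(G)): backdoor, adjust for {C}.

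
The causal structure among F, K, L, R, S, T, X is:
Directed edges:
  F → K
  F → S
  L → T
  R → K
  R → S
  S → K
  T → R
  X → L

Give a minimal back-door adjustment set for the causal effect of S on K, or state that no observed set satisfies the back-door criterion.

desc(S)\{S}={K}; candidates ⊆ {F,L,R,T,X}.
size 0: {}; under {} S still reaches {F,K,L,R,T,X} ∋ K.
size 1: {F}, {L}, {R} …(+2); under {F} S still reaches {K,L,R,T,X} ∋ K.
{F,R}: S⊥K given {F,R} in G with S→· removed — back-door holds.

S→K: minimal back-door set {F, R}.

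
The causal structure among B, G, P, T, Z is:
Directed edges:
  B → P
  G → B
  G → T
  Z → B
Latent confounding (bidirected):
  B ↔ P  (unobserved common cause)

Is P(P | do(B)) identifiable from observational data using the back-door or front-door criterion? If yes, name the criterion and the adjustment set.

desc(B)\{B}={P}; candidates ⊆ {G,T,Z}.
B↔P: latent back-door arc(s) into B.
size 0: {}; under {} B still reaches {G,P,T,Z} ∋ P.
size 1: {G}, {T}, {Z}; under {G} B still reaches {P,Z} ∋ P.
size 2: {G,T}, {G,Z}, {T,Z}; under {G,T} B still reaches {P,Z} ∋ P.
B↔P cannot be blocked by any observed set — no back-door set.
No mediator lies on a directed B→…→P path.
Neither criterion identifies P(P|do(B)) in this graph.

P(P|do(B)): not identifiable (no BD/FD set).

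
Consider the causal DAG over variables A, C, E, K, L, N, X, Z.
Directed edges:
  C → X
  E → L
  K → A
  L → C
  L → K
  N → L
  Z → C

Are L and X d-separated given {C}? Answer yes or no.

Bayes-Ball from L | {C} reaches {A,E,K,N,Z}.
X ∉ reach(L|{C}) ⇒ L ⊥ X | {C}.

Yes — L ⊥ X | {C}.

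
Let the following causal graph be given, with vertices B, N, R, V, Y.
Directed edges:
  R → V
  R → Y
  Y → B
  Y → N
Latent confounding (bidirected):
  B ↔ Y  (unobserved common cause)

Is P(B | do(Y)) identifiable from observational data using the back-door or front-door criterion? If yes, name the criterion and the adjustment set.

P(B|do(Y)): not identifiable (no BD/FD set).

desc(Y)\{Y}={B,N}; candidates ⊆ {R,V}.
Y↔B: latent back-door arc(s) into Y.
size 0: {}; under {} Y still reaches {B,R,V} ∋ B.
size 1: {R}, {V}; under {R} Y still reaches {B} ∋ B.
size 2: {R,V}; under {R,V} Y still reaches {B} ∋ B.
Y↔B cannot be blocked by any observed set — no back-door set.
No mediator lies on a directed Y→…→B path.
Neither criterion identifies P(B|do(Y)) in this graph.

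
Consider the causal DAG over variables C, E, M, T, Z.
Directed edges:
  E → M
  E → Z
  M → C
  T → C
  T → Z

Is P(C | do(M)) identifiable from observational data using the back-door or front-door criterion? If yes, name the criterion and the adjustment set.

P(C|do(M)): backdoor, adjust for ∅.

desc(M)\{M}={C}; candidates ⊆ {E,T,Z}.
∅: M⊥C given ∅ in G with M→· removed — back-door holds.
P(C|do(M)) = P(C|M) — no adjustment needed.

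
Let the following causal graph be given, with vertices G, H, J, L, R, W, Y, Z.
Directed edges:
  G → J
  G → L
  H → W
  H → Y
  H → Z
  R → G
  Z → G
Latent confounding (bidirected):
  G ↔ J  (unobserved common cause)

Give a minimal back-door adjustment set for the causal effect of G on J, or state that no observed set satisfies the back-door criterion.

desc(G)\{G}={J,L}; candidates ⊆ {H,R,W,Y,Z}.
G↔J: latent back-door arc(s) into G.
size 0: {}; under {} G still reaches {H,J,R,W,Y,Z} ∋ J.
size 1: {H}, {R}, {W} …(+2); under {H} G still reaches {J,R,Z} ∋ J.
size 2: {H,R}, {H,W}, {H,Y} …(+7); under {H,R} G still reaches {J,Z} ∋ J.
G↔J cannot be blocked by any observed set — no back-door set.

G→J: no observed back-door set.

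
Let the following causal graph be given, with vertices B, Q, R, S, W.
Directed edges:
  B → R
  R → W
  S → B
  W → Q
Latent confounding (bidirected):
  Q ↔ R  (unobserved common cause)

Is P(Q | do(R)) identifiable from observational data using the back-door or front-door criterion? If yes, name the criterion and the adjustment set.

desc(R)\{R}={Q,W}; candidates ⊆ {B,S}.
R↔Q: latent back-door arc(s) into R.
size 0: {}; under {} R still reaches {B,Q,S} ∋ Q.
size 1: {B}, {S}; under {B} R still reaches {Q} ∋ Q.
size 2: {B,S}; under {B,S} R still reaches {Q} ∋ Q.
R↔Q cannot be blocked by any observed set — no back-door set.
{W}: (i) intercepts every directed R→Q path; (ii) no back-door R→{W}; (iii) {R} blocks every back-door {W}→Q. Front-door holds.
P(Q|do(R)) = Σ_{W} P(W|R) Σ_{R'} P(Q|W,R')P(R').

P(Q|do(R)): frontdoor, adjust for {W}.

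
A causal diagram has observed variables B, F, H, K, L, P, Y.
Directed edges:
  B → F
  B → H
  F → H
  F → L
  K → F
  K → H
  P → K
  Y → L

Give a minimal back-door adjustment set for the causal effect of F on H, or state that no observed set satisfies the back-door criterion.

desc(F)\{F}={H,L}; candidates ⊆ {B,K,P,Y}.
size 0: {}; under {} F still reaches {B,H,K,P} ∋ H.
size 1: {B}, {K}, {P} …(+1); under {B} F still reaches {H,K,P} ∋ H.
{B,K}: F⊥H given {B,K} in G with F→· removed — back-door holds.

F→H: minimal back-door set {B, K}.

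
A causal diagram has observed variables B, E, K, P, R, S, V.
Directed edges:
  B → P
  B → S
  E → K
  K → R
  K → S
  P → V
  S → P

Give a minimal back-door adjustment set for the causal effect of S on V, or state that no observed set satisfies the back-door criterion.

desc(S)\{S}={P,V}; candidates ⊆ {B,E,K,R}.
size 0: {}; under {} S still reaches {B,E,K,P,R,V} ∋ V.
{B}: S⊥V given {B} in G with S→· removed — back-door holds.

S→V: minimal back-door set {B}.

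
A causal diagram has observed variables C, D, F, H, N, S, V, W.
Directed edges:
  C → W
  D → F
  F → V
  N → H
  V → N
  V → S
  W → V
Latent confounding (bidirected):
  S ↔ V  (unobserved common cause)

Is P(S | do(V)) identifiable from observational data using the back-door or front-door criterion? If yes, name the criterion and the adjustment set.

desc(V)\{V}={H,N,S}; candidates ⊆ {C,D,F,W}.
V↔S: latent back-door arc(s) into V.
size 0: {}; under {} V still reaches {C,D,F,S,W} ∋ S.
size 1: {C}, {D}, {F} …(+1); under {C} V still reaches {D,F,S,W} ∋ S.
size 2: {C,D}, {C,F}, {C,W} …(+3); under {C,D} V still reaches {F,S,W} ∋ S.
V↔S cannot be blocked by any observed set — no back-door set.
No mediator lies on a directed V→…→S path.
Neither criterion identifies P(S|do(V)) in this graph.

P(S|do(V)): not identifiable (no BD/FD set).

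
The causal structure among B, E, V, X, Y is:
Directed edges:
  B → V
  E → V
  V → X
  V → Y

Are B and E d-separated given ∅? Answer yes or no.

Yes — B ⊥ E | ∅.

Bayes-Ball from B | ∅ reaches {V,X,Y}.
E ∉ reach(B|∅) ⇒ B ⊥ E | ∅.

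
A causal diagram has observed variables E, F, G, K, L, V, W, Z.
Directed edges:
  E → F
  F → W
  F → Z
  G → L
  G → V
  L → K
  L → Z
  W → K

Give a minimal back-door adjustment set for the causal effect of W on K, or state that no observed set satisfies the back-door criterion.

W→K: minimal back-door set ∅.

desc(W)\{W}={K}; candidates ⊆ {E,F,G,L,V,Z}.
∅: W⊥K given ∅ in G with W→· removed — back-door holds.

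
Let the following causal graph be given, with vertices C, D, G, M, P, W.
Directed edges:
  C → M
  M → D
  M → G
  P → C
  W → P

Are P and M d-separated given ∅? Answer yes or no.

No — P and M are d-connected given ∅.

Bayes-Ball from P | ∅ reaches {C,D,G,M,W}.
M ∈ reach(P|∅) ⇒ P ⊥̸ M | ∅.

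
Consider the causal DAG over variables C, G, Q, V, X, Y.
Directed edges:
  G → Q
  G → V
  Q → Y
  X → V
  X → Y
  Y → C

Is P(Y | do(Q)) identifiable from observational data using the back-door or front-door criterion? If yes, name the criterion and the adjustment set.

desc(Q)\{Q}={C,Y}; candidates ⊆ {G,V,X}.
∅: Q⊥Y given ∅ in G with Q→· removed — back-door holds.
P(Y|do(Q)) = P(Y|Q) — no adjustment needed.

P(Y|do(Q)): backdoor, adjust for ∅.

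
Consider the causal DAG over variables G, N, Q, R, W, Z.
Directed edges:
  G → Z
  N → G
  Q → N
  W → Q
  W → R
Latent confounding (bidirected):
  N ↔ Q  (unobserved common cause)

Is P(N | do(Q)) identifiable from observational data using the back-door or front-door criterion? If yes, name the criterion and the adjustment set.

P(N|do(Q)): not identifiable (no BD/FD set).

desc(Q)\{Q}={G,N,Z}; candidates ⊆ {R,W}.
Q↔N: latent back-door arc(s) into Q.
size 0: {}; under {} Q still reaches {G,N,R,W,Z} ∋ N.
size 1: {R}, {W}; under {R} Q still reaches {G,N,W,Z} ∋ N.
size 2: {R,W}; under {R,W} Q still reaches {G,N,Z} ∋ N.
Q↔N cannot be blocked by any observed set — no back-door set.
No mediator lies on a directed Q→…→N path.
Neither criterion identifies P(N|do(Q)) in this graph.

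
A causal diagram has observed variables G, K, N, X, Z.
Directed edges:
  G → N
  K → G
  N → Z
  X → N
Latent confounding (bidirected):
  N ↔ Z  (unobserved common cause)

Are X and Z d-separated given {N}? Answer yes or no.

Bayes-Ball from X | {N} reaches {G,K,Z}.
Z ∈ reach(X|{N}) ⇒ X ⊥̸ Z | {N}.

No — X and Z are d-connected given {N}.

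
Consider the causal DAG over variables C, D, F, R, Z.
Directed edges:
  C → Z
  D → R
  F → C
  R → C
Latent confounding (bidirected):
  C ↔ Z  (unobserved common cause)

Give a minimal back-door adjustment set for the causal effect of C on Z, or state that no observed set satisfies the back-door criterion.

desc(C)\{C}={Z}; candidates ⊆ {D,F,R}.
C↔Z: latent back-door arc(s) into C.
size 0: {}; under {} C still reaches {D,F,R,Z} ∋ Z.
size 1: {D}, {F}, {R}; under {D} C still reaches {F,R,Z} ∋ Z.
size 2: {D,F}, {D,R}, {F,R}; under {D,F} C still reaches {R,Z} ∋ Z.
C↔Z cannot be blocked by any observed set — no back-door set.

C→Z: no observed back-door set.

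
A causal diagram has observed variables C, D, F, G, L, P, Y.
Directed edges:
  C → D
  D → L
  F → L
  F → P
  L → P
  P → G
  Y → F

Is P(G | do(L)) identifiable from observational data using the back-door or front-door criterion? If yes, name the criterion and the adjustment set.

desc(L)\{L}={G,P}; candidates ⊆ {C,D,F,Y}.
size 0: {}; under {} L still reaches {C,D,F,G,P,Y} ∋ G.
{F}: L⊥G given {F} in G with L→· removed — back-door holds.
P(G|do(L)) = Σ_{F} P(G|L,F)·P(F).

P(G|do(L)): backdoor, adjust for {F}.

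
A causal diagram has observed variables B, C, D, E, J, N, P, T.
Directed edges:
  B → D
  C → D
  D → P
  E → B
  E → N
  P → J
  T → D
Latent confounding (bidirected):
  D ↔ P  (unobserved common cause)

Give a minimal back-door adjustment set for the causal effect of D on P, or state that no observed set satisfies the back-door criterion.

D→P: no observed back-door set.

desc(D)\{D}={J,P}; candidates ⊆ {B,C,E,N,T}.
D↔P: latent back-door arc(s) into D.
size 0: {}; under {} D still reaches {B,C,E,J,N,P,T} ∋ P.
size 1: {B}, {C}, {E} …(+2); under {B} D still reaches {C,J,P,T} ∋ P.
size 2: {B,C}, {B,E}, {B,N} …(+7); under {B,C} D still reaches {J,P,T} ∋ P.
D↔P cannot be blocked by any observed set — no back-door set.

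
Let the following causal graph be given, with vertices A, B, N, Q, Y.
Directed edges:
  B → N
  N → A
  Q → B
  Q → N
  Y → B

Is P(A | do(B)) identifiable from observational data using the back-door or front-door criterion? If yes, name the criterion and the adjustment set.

desc(B)\{B}={A,N}; candidates ⊆ {Q,Y}.
size 0: {}; under {} B still reaches {A,N,Q,Y} ∋ A.
{Q}: B⊥A given {Q} in G with B→· removed — back-door holds.
P(A|do(B)) = Σ_{Q} P(A|B,Q)·P(Q).

P(A|do(B)): backdoor, adjust for {Q}.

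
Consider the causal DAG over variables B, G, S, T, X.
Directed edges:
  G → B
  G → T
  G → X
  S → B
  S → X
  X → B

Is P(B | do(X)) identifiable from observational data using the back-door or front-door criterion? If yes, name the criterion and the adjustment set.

desc(X)\{X}={B}; candidates ⊆ {G,S,T}.
size 0: {}; under {} X still reaches {B,G,S,T} ∋ B.
size 1: {G}, {S}, {T}; under {G} X still reaches {B,S} ∋ B.
{G,S}: X⊥B given {G,S} in G with X→· removed — back-door holds.
P(B|do(X)) = Σ_{G,S} P(B|X,G,S)·P(G,S).

P(B|do(X)): backdoor, adjust for {G, S}.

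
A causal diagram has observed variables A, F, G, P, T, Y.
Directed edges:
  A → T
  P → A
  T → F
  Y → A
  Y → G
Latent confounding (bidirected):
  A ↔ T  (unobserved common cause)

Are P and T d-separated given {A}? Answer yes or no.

Bayes-Ball from P | {A} reaches {F,G,T,Y}.
T ∈ reach(P|{A}) ⇒ P ⊥̸ T | {A}.

No — P and T are d-connected given {A}.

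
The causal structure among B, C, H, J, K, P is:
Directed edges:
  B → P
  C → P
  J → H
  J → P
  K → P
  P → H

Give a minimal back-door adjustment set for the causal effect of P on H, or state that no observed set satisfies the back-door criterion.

P→H: minimal back-door set {J}.

desc(P)\{P}={H}; candidates ⊆ {B,C,J,K}.
size 0: {}; under {} P still reaches {B,C,H,J,K} ∋ H.
{J}: P⊥H given {J} in G with P→· removed — back-door holds.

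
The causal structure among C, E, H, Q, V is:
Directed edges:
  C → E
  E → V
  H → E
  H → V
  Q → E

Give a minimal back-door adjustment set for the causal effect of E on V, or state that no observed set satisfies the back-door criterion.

E→V: minimal back-door set {H}.

desc(E)\{E}={V}; candidates ⊆ {C,H,Q}.
size 0: {}; under {} E still reaches {C,H,Q,V} ∋ V.
{H}: E⊥V given {H} in G with E→· removed — back-door holds.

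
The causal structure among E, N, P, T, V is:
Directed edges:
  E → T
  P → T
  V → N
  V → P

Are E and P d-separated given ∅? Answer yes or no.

Bayes-Ball from E | ∅ reaches {T}.
P ∉ reach(E|∅) ⇒ E ⊥ P | ∅.

Yes — E ⊥ P | ∅.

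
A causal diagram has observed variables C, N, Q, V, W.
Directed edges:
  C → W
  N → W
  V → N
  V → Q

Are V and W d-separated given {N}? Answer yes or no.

Bayes-Ball from V | {N} reaches {Q}.
W ∉ reach(V|{N}) ⇒ V ⊥ W | {N}.

Yes — V ⊥ W | {N}.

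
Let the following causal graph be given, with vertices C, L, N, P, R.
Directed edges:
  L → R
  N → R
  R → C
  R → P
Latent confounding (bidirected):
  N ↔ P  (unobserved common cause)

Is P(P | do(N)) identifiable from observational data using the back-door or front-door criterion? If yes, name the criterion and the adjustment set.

P(P|do(N)): frontdoor, adjust for {R}.

desc(N)\{N}={C,P,R}; candidates ⊆ {L}.
N↔P: latent back-door arc(s) into N.
size 0: {}; under {} N still reaches {P} ∋ P.
size 1: {L}; under {L} N still reaches {P} ∋ P.
N↔P cannot be blocked by any observed set — no back-door set.
{R}: (i) intercepts every directed N→P path; (ii) no back-door N→{R}; (iii) {N} blocks every back-door {R}→P. Front-door holds.
P(P|do(N)) = Σ_{R} P(R|N) Σ_{N'} P(P|R,N')P(N').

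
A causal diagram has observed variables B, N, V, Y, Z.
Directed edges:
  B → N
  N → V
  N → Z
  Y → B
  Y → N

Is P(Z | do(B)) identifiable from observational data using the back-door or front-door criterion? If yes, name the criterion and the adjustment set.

P(Z|do(B)): backdoor, adjust for {Y}.

desc(B)\{B}={N,V,Z}; candidates ⊆ {Y}.
size 0: {}; under {} B still reaches {N,V,Y,Z} ∋ Z.
{Y}: B⊥Z given {Y} in G with B→· removed — back-door holds.
P(Z|do(B)) = Σ_{Y} P(Z|B,Y)·P(Y).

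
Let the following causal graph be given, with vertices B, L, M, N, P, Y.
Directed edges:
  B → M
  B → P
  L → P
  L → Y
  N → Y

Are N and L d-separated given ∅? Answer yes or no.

Bayes-Ball from N | ∅ reaches {Y}.
L ∉ reach(N|∅) ⇒ N ⊥ L | ∅.

Yes — N ⊥ L | ∅.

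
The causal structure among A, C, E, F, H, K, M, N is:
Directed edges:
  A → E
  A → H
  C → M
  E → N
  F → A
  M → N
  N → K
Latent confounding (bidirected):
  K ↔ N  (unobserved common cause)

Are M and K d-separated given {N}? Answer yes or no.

Bayes-Ball from M | {N} reaches {A,C,E,F,H,K}.
K ∈ reach(M|{N}) ⇒ M ⊥̸ K | {N}.

No — M and K are d-connected given {N}.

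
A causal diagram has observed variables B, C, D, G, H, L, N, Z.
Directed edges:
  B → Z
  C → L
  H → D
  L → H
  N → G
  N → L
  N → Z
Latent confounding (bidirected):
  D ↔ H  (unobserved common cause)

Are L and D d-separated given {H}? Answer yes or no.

Bayes-Ball from L | {H} reaches {C,D,G,N,Z}.
D ∈ reach(L|{H}) ⇒ L ⊥̸ D | {H}.

No — L and D are d-connected given {H}.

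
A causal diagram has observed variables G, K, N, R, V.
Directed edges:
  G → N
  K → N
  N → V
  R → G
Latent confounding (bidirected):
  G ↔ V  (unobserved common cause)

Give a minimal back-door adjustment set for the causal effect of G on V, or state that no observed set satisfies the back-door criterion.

desc(G)\{G}={N,V}; candidates ⊆ {K,R}.
G↔V: latent back-door arc(s) into G.
size 0: {}; under {} G still reaches {R,V} ∋ V.
size 1: {K}, {R}; under {K} G still reaches {R,V} ∋ V.
size 2: {K,R}; under {K,R} G still reaches {V} ∋ V.
G↔V cannot be blocked by any observed set — no back-door set.

G→V: no observed back-door set.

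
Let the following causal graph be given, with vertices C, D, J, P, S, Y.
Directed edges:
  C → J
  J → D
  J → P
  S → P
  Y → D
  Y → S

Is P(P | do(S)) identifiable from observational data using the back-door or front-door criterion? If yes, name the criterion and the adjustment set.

P(P|do(S)): backdoor, adjust for ∅.

desc(S)\{S}={P}; candidates ⊆ {C,D,J,Y}.
∅: S⊥P given ∅ in G with S→· removed — back-door holds.
P(P|do(S)) = P(P|S) — no adjustment needed.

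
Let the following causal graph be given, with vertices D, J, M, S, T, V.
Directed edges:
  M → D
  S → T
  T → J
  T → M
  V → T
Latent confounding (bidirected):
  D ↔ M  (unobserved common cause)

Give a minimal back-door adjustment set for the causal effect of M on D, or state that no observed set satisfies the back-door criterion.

desc(M)\{M}={D}; candidates ⊆ {J,S,T,V}.
M↔D: latent back-door arc(s) into M.
size 0: {}; under {} M still reaches {D,J,S,T,V} ∋ D.
size 1: {J}, {S}, {T} …(+1); under {J} M still reaches {D,S,T,V} ∋ D.
size 2: {J,S}, {J,T}, {J,V} …(+3); under {J,S} M still reaches {D,T,V} ∋ D.
M↔D cannot be blocked by any observed set — no back-door set.

M→D: no observed back-door set.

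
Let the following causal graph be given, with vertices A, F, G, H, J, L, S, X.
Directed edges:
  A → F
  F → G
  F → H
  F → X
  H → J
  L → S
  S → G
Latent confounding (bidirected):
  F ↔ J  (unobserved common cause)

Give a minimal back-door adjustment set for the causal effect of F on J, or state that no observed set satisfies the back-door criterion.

F→J: no observed back-door set.

desc(F)\{F}={G,H,J,X}; candidates ⊆ {A,L,S}.
F↔J: latent back-door arc(s) into F.
size 0: {}; under {} F still reaches {A,J} ∋ J.
size 1: {A}, {L}, {S}; under {A} F still reaches {J} ∋ J.
size 2: {A,L}, {A,S}, {L,S}; under {A,L} F still reaches {J} ∋ J.
F↔J cannot be blocked by any observed set — no back-door set.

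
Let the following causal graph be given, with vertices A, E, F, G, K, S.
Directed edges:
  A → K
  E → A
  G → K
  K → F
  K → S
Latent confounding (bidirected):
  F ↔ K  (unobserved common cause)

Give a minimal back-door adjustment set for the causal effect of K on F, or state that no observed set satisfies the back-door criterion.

desc(K)\{K}={F,S}; candidates ⊆ {A,E,G}.
K↔F: latent back-door arc(s) into K.
size 0: {}; under {} K still reaches {A,E,F,G} ∋ F.
size 1: {A}, {E}, {G}; under {A} K still reaches {F,G} ∋ F.
size 2: {A,E}, {A,G}, {E,G}; under {A,E} K still reaches {F,G} ∋ F.
K↔F cannot be blocked by any observed set — no back-door set.

K→F: no observed back-door set.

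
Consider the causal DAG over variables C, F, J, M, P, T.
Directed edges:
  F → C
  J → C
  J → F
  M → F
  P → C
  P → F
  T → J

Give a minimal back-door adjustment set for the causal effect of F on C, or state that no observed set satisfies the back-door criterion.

F→C: minimal back-door set {J, P}.

desc(F)\{F}={C}; candidates ⊆ {J,M,P,T}.
size 0: {}; under {} F still reaches {C,J,M,P,T} ∋ C.
size 1: {J}, {M}, {P} …(+1); under {J} F still reaches {C,M,P} ∋ C.
{J,P}: F⊥C given {J,P} in G with F→· removed — back-door holds.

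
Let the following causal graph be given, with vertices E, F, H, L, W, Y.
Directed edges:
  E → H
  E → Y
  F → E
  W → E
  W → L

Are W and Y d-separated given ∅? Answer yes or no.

Bayes-Ball from W | ∅ reaches {E,H,L,Y}.
Y ∈ reach(W|∅) ⇒ W ⊥̸ Y | ∅.

No — W and Y are d-connected given ∅.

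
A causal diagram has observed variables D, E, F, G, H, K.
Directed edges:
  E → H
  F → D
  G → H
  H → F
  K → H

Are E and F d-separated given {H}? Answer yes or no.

Yes — E ⊥ F | {H}.

Bayes-Ball from E | {H} reaches {G,K}.
F ∉ reach(E|{H}) ⇒ E ⊥ F | {H}.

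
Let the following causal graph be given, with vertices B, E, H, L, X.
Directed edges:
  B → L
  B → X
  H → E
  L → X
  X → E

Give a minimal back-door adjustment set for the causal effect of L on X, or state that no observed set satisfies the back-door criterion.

desc(L)\{L}={E,X}; candidates ⊆ {B,H}.
size 0: {}; under {} L still reaches {B,E,X} ∋ X.
{B}: L⊥X given {B} in G with L→· removed — back-door holds.

L→X: minimal back-door set {B}.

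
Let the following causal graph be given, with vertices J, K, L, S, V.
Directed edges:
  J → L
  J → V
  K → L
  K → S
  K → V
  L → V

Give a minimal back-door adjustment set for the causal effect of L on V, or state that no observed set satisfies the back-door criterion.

desc(L)\{L}={V}; candidates ⊆ {J,K,S}.
size 0: {}; under {} L still reaches {J,K,S,V} ∋ V.
size 1: {J}, {K}, {S}; under {J} L still reaches {K,S,V} ∋ V.
{J,K}: L⊥V given {J,K} in G with L→· removed — back-door holds.

L→V: minimal back-door set {J, K}.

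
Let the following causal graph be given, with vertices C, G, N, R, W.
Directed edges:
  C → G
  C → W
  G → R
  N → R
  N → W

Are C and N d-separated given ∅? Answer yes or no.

Bayes-Ball from C | ∅ reaches {G,R,W}.
N ∉ reach(C|∅) ⇒ C ⊥ N | ∅.

Yes — C ⊥ N | ∅.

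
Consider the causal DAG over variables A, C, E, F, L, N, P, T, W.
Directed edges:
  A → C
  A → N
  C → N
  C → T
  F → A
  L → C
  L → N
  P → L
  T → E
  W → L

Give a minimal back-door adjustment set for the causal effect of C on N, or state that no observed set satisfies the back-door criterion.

C→N: minimal back-door set {A, L}.

desc(C)\{C}={E,N,T}; candidates ⊆ {A,F,L,P,W}.
size 0: {}; under {} C still reaches {A,F,L,N,P,W} ∋ N.
size 1: {A}, {F}, {L} …(+2); under {A} C still reaches {L,N,P,W} ∋ N.
{A,L}: C⊥N given {A,L} in G with C→· removed — back-door holds.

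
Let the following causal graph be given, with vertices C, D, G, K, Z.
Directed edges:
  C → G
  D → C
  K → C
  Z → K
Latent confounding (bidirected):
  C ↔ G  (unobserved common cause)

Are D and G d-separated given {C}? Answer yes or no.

Bayes-Ball from D | {C} reaches {G,K,Z}.
G ∈ reach(D|{C}) ⇒ D ⊥̸ G | {C}.

No — D and G are d-connected given {C}.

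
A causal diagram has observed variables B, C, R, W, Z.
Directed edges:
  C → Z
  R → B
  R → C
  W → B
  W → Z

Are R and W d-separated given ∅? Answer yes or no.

Bayes-Ball from R | ∅ reaches {B,C,Z}.
W ∉ reach(R|∅) ⇒ R ⊥ W | ∅.

Yes — R ⊥ W | ∅.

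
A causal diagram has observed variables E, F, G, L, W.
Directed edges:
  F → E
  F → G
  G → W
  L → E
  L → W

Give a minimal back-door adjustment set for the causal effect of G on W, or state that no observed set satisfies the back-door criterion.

desc(G)\{G}={W}; candidates ⊆ {E,F,L}.
∅: G⊥W given ∅ in G with G→· removed — back-door holds.

G→W: minimal back-door set ∅.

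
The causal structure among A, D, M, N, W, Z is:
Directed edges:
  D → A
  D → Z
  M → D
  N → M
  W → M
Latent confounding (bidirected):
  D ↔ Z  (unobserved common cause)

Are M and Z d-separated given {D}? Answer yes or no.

Bayes-Ball from M | {D} reaches {N,W,Z}.
Z ∈ reach(M|{D}) ⇒ M ⊥̸ Z | {D}.

No — M and Z are d-connected given {D}.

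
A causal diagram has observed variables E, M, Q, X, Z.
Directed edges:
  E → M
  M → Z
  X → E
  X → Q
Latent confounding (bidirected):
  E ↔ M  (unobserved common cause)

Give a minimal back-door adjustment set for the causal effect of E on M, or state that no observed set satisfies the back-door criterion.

desc(E)\{E}={M,Z}; candidates ⊆ {Q,X}.
E↔M: latent back-door arc(s) into E.
size 0: {}; under {} E still reaches {M,Q,X,Z} ∋ M.
size 1: {Q}, {X}; under {Q} E still reaches {M,X,Z} ∋ M.
size 2: {Q,X}; under {Q,X} E still reaches {M,Z} ∋ M.
E↔M cannot be blocked by any observed set — no back-door set.

E→M: no observed back-door set.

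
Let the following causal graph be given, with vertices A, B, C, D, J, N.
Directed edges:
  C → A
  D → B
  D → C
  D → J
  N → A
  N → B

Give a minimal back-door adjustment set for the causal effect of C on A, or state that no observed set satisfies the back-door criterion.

desc(C)\{C}={A}; candidates ⊆ {B,D,J,N}.
∅: C⊥A given ∅ in G with C→· removed — back-door holds.

C→A: minimal back-door set ∅.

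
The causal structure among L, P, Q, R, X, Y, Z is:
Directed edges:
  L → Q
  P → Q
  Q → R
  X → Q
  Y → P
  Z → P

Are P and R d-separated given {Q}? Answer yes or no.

Yes — P ⊥ R | {Q}.

Bayes-Ball from P | {Q} reaches {L,X,Y,Z}.
R ∉ reach(P|{Q}) ⇒ P ⊥ R | {Q}.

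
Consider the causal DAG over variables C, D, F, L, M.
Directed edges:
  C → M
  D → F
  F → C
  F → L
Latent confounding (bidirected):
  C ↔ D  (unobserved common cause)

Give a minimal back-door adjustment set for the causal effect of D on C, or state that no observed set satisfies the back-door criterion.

desc(D)\{D}={C,F,L,M}; candidates ⊆ {—}.
D↔C: latent back-door arc(s) into D.
size 0: {}; under {} D still reaches {C,M} ∋ C.
D↔C cannot be blocked by any observed set — no back-door set.

D→C: no observed back-door set.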